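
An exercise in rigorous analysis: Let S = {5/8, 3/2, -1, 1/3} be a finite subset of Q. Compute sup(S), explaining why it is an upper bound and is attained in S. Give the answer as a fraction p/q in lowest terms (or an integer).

S is finite, so sup(S) = max(S).
Sorted decreasing:
3/2, 5/8, 1/3, -1
The extremum is 3/2.
For every x in S, x <= 3/2. And 3/2 is in S, so it is attained.
Therefore sup(S) = 3/2.

3/2


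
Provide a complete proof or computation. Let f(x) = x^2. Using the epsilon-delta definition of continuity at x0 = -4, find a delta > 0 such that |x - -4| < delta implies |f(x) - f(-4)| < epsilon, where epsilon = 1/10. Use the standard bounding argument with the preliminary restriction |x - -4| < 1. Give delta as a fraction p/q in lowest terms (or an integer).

Factor: |x^2 - (-4)^2| = |x - -4| * |x + -4|.
Impose |x - -4| < 1 first. Then |x + -4| = |(x - -4) + 2*(-4)| <= |x - -4| + 2*|-4| < 1 + 8 = 9.
So |x^2 - (-4)^2| < delta * 9.
We need delta * 9 <= 1/10, i.e. delta <= 1/10/9 = 1/90.
Since 1/90 < 1, this is tighter than 1; take delta = 1/90.
So delta = 1/90 works.

1/90


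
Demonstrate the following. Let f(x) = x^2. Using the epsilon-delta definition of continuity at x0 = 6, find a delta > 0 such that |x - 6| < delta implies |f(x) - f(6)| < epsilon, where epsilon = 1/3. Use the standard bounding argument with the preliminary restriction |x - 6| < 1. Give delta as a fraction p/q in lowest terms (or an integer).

Factor: |x^2 - (6)^2| = |x - 6| * |x + 6|.
Impose |x - 6| < 1 first. Then |x + 6| = |(x - 6) + 2*(6)| <= |x - 6| + 2*|6| < 1 + 12 = 13.
So |x^2 - (6)^2| < delta * 13.
We need delta * 13 <= 1/3, i.e. delta <= 1/3/13 = 1/39.
Since 1/39 < 1, this is tighter than 1; take delta = 1/39.
So delta = 1/39 works.

1/39


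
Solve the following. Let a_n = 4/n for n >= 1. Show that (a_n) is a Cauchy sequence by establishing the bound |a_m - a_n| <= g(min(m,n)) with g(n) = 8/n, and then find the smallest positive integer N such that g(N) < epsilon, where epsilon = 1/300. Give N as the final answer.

For any m, n >= 1, by the triangle inequality:
|a_m - a_n| = |4/m - 4/n| <= 4*1/m + 4*1/n <= 8/min(m,n).
So g(n) = 8/n bounds the Cauchy difference. Since g(n) -> 0, (a_n) is Cauchy.
Now solve g(N) < 1/300: 8/N < 1/300 <=> N > 8 / (1/300) = 2400.
The smallest integer strictly greater than 2400 is N = 2401.
Check: g(2401) = 8/2401 = 8/2401 < 1/300; g(2400) = 1/300 >= 1/300. So N = 2401.

2401


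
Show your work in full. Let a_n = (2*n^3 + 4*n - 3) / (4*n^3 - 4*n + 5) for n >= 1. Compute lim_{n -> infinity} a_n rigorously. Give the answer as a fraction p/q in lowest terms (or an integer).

Divide numerator and denominator by n^3, the highest power:
numerator / n^3 = 2 + 4/n^2 - 3/n^3
denominator / n^3 = 4 - 4/n^2 + 5/n^3
As n -> infinity, all terms of the form c/n^k (k >= 1) tend to 0.
So numerator / n^3 -> 2 and denominator / n^3 -> 4.
Therefore lim a_n = 1/2.

1/2


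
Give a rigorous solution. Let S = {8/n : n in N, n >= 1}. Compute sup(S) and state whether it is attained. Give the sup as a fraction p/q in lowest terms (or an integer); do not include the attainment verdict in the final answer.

Analysis:
- Values: 8, 4, 8/3, 2, ... strictly decreasing.
- The maximum is 8 (n=1); sup = 8 (attained).
- The set is bounded below by 0; 8/n -> 0 so 0 is the greatest lower bound.
- 0 is not in the set, so inf = 0 is not attained.
Conclusion: sup(S) = 8, attained in S.

8


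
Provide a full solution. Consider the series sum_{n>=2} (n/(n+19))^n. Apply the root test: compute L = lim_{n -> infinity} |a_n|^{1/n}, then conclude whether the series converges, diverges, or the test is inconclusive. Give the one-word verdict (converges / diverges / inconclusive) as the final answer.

Let a_n denote the general term. Form |a_n|^(1/n) and simplify:
|a_n|^(1/n) = n/(n + 19)
Take the limit as n -> infinity: L = 1.
Since L = 1, the root test is inconclusive. (In fact a_n = (n/(n+19))^n -> e^(-19) != 0, so the nth-term test shows divergence; but the root test itself gives no conclusion.)

inconclusive


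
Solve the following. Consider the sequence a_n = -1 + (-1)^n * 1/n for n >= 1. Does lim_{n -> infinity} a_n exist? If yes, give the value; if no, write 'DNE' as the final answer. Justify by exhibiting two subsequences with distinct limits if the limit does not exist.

Examine the behaviour of a_n along subsequences.
Even-n subsequence a_{2k} = -1 + 1/(2k) -> -1. Odd-n subsequence a_{2k+1} = -1 - 1/(2k+1) -> -1. Both tend to -1, which suggests the limit is -1; verify directly.
|a_n - (-1)| = |(-1)^n * 1/n| = 1/n for every n >= 1.
Given epsilon > 0, choose a positive integer N > 1/epsilon. Then for all n >= N, |a_n - (-1)| = 1/n <= 1/N < epsilon.
So by the definition of the limit, lim a_n exists and equals -1.

-1


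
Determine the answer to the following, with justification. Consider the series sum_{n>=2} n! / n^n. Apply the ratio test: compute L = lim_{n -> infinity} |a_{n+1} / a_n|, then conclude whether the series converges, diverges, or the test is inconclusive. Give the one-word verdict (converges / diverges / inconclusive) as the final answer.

Let a_n denote the general term. Form the ratio a_{n+1}/a_n and simplify:
a_{n+1}/a_n = (n/(n + 1))^n
Take the limit as n -> infinity: L = exp(-1).
Since L = exp(-1) < 1, the ratio test implies the series converges.

converges


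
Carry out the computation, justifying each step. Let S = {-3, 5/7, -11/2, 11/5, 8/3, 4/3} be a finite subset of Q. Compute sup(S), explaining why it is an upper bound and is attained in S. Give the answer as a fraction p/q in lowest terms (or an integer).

S is finite, so sup(S) = max(S).
Sorted decreasing:
8/3, 11/5, 4/3, 5/7, -3, -11/2
The extremum is 8/3.
For every x in S, x <= 8/3. And 8/3 is in S, so it is attained.
Therefore sup(S) = 8/3.

8/3


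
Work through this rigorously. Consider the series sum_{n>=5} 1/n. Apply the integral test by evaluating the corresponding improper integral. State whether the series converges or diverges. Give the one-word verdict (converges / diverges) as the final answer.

Let f(x) = 1/x. Then f is positive, continuous, and decreasing on [5, infinity), so the integral test applies.
Compute the improper integral int_{5}^infinity f(x) dx:
  antiderivative F(x) = log(x).
  As x -> infinity, log(x) -> infinity.
  So int = infinity - log(5) = infinity. By the integral test, the series diverges.

diverges


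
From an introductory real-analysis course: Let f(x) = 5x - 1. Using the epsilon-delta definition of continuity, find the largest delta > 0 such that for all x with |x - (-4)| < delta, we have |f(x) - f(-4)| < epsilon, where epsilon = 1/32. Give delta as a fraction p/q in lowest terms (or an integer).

We compute f(-4) = 5*(-4) - 1 = -21.
|f(x) - f(-4)| = |5x - 1 - (-21)| = |5(x - (-4))| = 5|x - (-4)|.
We need 5|x - (-4)| < 1/32, i.e. |x - (-4)| < 1/32 / 5 = 1/160.
So any delta <= 1/160 works. Conversely, if delta > 1/160, then x = -4 + 1/160 satisfies |x - (-4)| = 1/160 < delta but |f(x) - f(-4)| = 5 * 1/160 = 1/32, which is not < 1/32; so no larger delta works.
Hence the largest such delta is 1/160.

1/160


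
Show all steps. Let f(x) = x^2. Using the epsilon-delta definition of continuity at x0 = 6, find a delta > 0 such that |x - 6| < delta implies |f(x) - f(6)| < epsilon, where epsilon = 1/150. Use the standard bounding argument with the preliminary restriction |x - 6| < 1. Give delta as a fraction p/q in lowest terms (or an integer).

Factor: |x^2 - (6)^2| = |x - 6| * |x + 6|.
Impose |x - 6| < 1 first. Then |x + 6| = |(x - 6) + 2*(6)| <= |x - 6| + 2*|6| < 1 + 12 = 13.
So |x^2 - (6)^2| < delta * 13.
We need delta * 13 <= 1/150, i.e. delta <= 1/150/13 = 1/1950.
Since 1/1950 < 1, this is tighter than 1; take delta = 1/1950.
So delta = 1/1950 works.

1/1950


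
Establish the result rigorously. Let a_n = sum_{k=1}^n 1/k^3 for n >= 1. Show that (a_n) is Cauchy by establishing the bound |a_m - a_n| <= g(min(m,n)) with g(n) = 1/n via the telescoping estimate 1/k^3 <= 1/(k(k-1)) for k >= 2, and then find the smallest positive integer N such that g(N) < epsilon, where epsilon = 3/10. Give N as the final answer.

For m > n >= 1: |a_m - a_n| = sum_{k=n+1}^m 1/k^3.
Use 1/k^3 <= 1/(k(k-1)) = 1/(k-1) - 1/k for k >= 2 (which holds since k^3 >= k^2 >= k(k-1) for k >= 2):
sum_{k=n+1}^m 1/k^3 <= sum_{k=n+1}^m (1/(k-1) - 1/k) = 1/n - 1/m <= 1/n.
By symmetry the same bound holds with n,m swapped, so |a_m - a_n| <= 1/min(m,n) = g(min(m,n)). Since g(n) -> 0, (a_n) is Cauchy.
Now solve g(N) < 3/10: 1/N < 3/10 <=> N > 1/(3/10) = 10/3.
The smallest integer strictly greater than 10/3 is N = 4.
Check: g(4) = 1/4 < 3/10; g(3) = 1/3 >= 3/10. So N = 4.

4


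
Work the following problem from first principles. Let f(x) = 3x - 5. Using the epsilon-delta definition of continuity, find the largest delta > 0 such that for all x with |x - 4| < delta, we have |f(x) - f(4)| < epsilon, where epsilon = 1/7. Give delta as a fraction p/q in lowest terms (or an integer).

We compute f(4) = 3*(4) - 5 = 7.
|f(x) - f(4)| = |3x - 5 - (7)| = |3(x - 4)| = 3|x - 4|.
We need 3|x - 4| < 1/7, i.e. |x - 4| < 1/7 / 3 = 1/21.
So any delta <= 1/21 works. Conversely, if delta > 1/21, then x = 4 + 1/21 satisfies |x - 4| = 1/21 < delta but |f(x) - f(4)| = 3 * 1/21 = 1/7, which is not < 1/7; so no larger delta works.
Hence the largest such delta is 1/21.

1/21


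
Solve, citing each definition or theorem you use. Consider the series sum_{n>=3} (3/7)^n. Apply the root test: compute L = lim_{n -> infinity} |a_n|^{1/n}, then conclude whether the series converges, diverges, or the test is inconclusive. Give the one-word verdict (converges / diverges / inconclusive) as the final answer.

Let a_n denote the general term. Form |a_n|^(1/n) and simplify:
|a_n|^(1/n) = 3/7
Take the limit as n -> infinity: L = 3/7.
Since L = 3/7 < 1, the root test implies convergence.

converges


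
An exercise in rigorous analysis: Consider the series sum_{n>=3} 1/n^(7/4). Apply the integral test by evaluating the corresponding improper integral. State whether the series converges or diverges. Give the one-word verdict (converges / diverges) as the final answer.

Let f(x) = x^(-7/4). Then f is positive, continuous, and decreasing on [3, infinity), so the integral test applies.
Compute the improper integral int_{3}^infinity f(x) dx:
  antiderivative F(x) = -4/(3*x^(3/4)).
  As x -> infinity, F(x) -> 0 (since p = 7/4 > 1).
  So int = F(infinity) - F(3) = 0 - (-4*3^(1/4)/9) = 4*3^(1/4)/9.
  Finite, so by the integral test, the series converges.

converges


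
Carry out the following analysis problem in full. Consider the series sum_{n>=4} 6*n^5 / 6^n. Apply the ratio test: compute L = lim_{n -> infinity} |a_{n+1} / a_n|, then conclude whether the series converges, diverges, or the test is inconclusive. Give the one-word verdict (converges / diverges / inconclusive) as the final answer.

Let a_n denote the general term. Form the ratio a_{n+1}/a_n and simplify:
a_{n+1}/a_n = (n + 1)^5/(6*n^5)
Take the limit as n -> infinity: L = 1/6.
Since L = 1/6 < 1, the ratio test implies the series converges.

converges


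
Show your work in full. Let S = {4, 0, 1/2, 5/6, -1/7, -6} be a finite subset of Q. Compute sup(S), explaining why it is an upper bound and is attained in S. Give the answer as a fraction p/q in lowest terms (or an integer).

S is finite, so sup(S) = max(S).
Sorted decreasing:
4, 5/6, 1/2, 0, -1/7, -6
The extremum is 4.
For every x in S, x <= 4. And 4 is in S, so it is attained.
Therefore sup(S) = 4.

4


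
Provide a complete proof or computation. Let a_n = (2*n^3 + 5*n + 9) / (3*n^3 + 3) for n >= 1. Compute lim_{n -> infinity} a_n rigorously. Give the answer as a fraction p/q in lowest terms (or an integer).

Divide numerator and denominator by n^3, the highest power:
numerator / n^3 = 2 + 5/n^2 + 9/n^3
denominator / n^3 = 3 + 3/n^3
As n -> infinity, all terms of the form c/n^k (k >= 1) tend to 0.
So numerator / n^3 -> 2 and denominator / n^3 -> 3.
Therefore lim a_n = 2/3.

2/3


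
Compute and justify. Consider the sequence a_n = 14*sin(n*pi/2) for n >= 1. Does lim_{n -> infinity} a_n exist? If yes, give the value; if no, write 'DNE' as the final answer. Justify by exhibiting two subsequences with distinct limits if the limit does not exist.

Examine the behaviour of a_n along subsequences.
a_{4k+1} = 14*sin(pi/2 + 2k*pi) = 14 -> 14. a_{4k+3} = 14*sin(3pi/2 + 2k*pi) = -14 -> -14.
Since these two subsequential limits are 14 and -14, distinct, the full sequence cannot converge (a convergent sequence has all subsequences tending to the same limit). So lim a_n does not exist.

DNE


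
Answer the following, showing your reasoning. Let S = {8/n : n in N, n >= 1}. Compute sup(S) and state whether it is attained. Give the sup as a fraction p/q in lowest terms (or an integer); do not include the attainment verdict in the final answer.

Analysis:
- Values: 8, 4, 8/3, 2, ... strictly decreasing.
- The maximum is 8 (n=1); sup = 8 (attained).
- The set is bounded below by 0; 8/n -> 0 so 0 is the greatest lower bound.
- 0 is not in the set, so inf = 0 is not attained.
Conclusion: sup(S) = 8, attained in S.

8


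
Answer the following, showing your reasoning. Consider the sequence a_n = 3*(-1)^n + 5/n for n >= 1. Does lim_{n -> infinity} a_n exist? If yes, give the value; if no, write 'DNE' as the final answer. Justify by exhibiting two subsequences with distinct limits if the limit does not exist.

Examine the behaviour of a_n along subsequences.
a_{2k} = 3 + 5/(2k) -> 3. a_{2k+1} = -3 + 5/(2k+1) -> -3.
Since these two subsequential limits are 3 and -3, distinct, the full sequence cannot converge (a convergent sequence has all subsequences tending to the same limit). So lim a_n does not exist.

DNE


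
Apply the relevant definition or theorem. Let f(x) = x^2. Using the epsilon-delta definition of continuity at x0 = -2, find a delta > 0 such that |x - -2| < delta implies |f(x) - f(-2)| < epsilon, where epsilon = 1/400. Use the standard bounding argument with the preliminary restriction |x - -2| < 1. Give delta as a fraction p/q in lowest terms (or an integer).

Factor: |x^2 - (-2)^2| = |x - -2| * |x + -2|.
Impose |x - -2| < 1 first. Then |x + -2| = |(x - -2) + 2*(-2)| <= |x - -2| + 2*|-2| < 1 + 4 = 5.
So |x^2 - (-2)^2| < delta * 5.
We need delta * 5 <= 1/400, i.e. delta <= 1/400/5 = 1/2000.
Since 1/2000 < 1, this is tighter than 1; take delta = 1/2000.
So delta = 1/2000 works.

1/2000


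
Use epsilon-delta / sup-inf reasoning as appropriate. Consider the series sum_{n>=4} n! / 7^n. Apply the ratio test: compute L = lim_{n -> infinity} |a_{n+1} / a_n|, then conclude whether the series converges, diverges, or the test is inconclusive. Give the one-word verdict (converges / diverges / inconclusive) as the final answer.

Let a_n denote the general term. Form the ratio a_{n+1}/a_n and simplify:
a_{n+1}/a_n = n/7 + 1/7
Take the limit as n -> infinity: L = infinity.
Since L = infinity > 1 (or L = infinity), the ratio test implies the series diverges.

diverges


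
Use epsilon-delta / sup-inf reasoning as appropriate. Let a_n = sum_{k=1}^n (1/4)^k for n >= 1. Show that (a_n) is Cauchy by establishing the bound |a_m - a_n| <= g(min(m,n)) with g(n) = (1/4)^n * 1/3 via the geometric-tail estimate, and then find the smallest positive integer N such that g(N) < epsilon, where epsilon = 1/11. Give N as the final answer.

For m > n >= 1: |a_m - a_n| = sum_{k=n+1}^m (1/4)^k < sum_{k=n+1}^infinity (1/4)^k = (1/4)^(n+1) / (1 - 1/4) = (1/4)^n * (1/4) * (4/3) = (1/4)^n * 1/3.
So g(n) = (1/4)^n / 3. Since g(n) -> 0, (a_n) is Cauchy.
Now solve g(N) < 1/11: (1/4)^N / 3 < 1/11 <=> 4^N > 1 / (3 * 1/11) = 11/3.
Check powers of 4: 4^0 = 1 <= 11/3, 4^1 = 4 > 11/3.
So the smallest such N is 1. Check: g(1) = 1/(3 * 4) = 1/12 < 1/11.

1


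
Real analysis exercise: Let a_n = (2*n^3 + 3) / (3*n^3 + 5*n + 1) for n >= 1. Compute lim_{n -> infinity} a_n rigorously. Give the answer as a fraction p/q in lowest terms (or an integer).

Divide numerator and denominator by n^3, the highest power:
numerator / n^3 = 2 + 3/n^3
denominator / n^3 = 3 + 5/n^2 + n^(-3)
As n -> infinity, all terms of the form c/n^k (k >= 1) tend to 0.
So numerator / n^3 -> 2 and denominator / n^3 -> 3.
Therefore lim a_n = 2/3.

2/3


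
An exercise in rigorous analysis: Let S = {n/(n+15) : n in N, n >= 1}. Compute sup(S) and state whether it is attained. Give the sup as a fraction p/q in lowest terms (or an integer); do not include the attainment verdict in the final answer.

Analysis:
- Values: 1/16, 2/17, 1/6, 4/19, ... strictly increasing.
- Minimum is 1/16 (n=1); inf = 1/16 (attained).
- n/(n+15) = 1 - 15/(n+15) -> 1 from below as n -> infinity, and never equals 1.
- So sup = 1 (not attained).
Conclusion: sup(S) = 1, not attained in S.

1


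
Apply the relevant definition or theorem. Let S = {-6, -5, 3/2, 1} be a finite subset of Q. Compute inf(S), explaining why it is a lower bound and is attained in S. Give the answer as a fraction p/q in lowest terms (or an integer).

S is finite, so inf(S) = min(S).
Sorted increasing:
-6, -5, 1, 3/2
The extremum is -6.
For every x in S, x >= -6. And -6 is in S, so it is attained.
Therefore inf(S) = -6.

-6


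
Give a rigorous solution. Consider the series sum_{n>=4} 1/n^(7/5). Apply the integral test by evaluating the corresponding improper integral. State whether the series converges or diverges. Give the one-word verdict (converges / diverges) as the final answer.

Let f(x) = x^(-7/5). Then f is positive, continuous, and decreasing on [4, infinity), so the integral test applies.
Compute the improper integral int_{4}^infinity f(x) dx:
  antiderivative F(x) = -5/(2*x^(2/5)).
  As x -> infinity, F(x) -> 0 (since p = 7/5 > 1).
  So int = F(infinity) - F(4) = 0 - (-5*2^(1/5)/4) = 5*2^(1/5)/4.
  Finite, so by the integral test, the series converges.

converges


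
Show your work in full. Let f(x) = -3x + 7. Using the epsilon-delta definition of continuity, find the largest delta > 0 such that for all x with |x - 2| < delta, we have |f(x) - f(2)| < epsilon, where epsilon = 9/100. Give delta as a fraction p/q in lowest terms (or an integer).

We compute f(2) = -3*(2) + 7 = 1.
|f(x) - f(2)| = |-3x + 7 - (1)| = |-3(x - 2)| = 3|x - 2|.
We need 3|x - 2| < 9/100, i.e. |x - 2| < 9/100 / 3 = 3/100.
So any delta <= 3/100 works. Conversely, if delta > 3/100, then x = 2 + 3/100 satisfies |x - 2| = 3/100 < delta but |f(x) - f(2)| = 3 * 3/100 = 9/100, which is not < 9/100; so no larger delta works.
Hence the largest such delta is 3/100.

3/100


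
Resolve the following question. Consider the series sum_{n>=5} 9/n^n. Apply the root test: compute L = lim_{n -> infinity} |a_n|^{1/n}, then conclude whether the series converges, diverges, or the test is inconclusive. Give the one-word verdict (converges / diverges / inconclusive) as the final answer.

Let a_n denote the general term. Form |a_n|^(1/n) and simplify:
|a_n|^(1/n) = 3^(2/n)/n
Take the limit as n -> infinity: L = 0.
Since L = 0 < 1, the root test implies convergence.

converges


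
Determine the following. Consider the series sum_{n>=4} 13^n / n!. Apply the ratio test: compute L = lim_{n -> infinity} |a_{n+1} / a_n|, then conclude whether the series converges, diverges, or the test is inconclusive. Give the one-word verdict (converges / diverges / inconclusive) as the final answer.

Let a_n denote the general term. Form the ratio a_{n+1}/a_n and simplify:
a_{n+1}/a_n = 13/(n + 1)
Take the limit as n -> infinity: L = 0.
Since L = 0 < 1, the ratio test implies the series converges.

converges


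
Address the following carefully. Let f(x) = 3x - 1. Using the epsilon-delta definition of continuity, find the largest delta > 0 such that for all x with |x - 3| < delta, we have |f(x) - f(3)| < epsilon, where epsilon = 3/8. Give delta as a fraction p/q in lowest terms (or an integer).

We compute f(3) = 3*(3) - 1 = 8.
|f(x) - f(3)| = |3x - 1 - (8)| = |3(x - 3)| = 3|x - 3|.
We need 3|x - 3| < 3/8, i.e. |x - 3| < 3/8 / 3 = 1/8.
So any delta <= 1/8 works. Conversely, if delta > 1/8, then x = 3 + 1/8 satisfies |x - 3| = 1/8 < delta but |f(x) - f(3)| = 3 * 1/8 = 3/8, which is not < 3/8; so no larger delta works.
Hence the largest such delta is 1/8.

1/8


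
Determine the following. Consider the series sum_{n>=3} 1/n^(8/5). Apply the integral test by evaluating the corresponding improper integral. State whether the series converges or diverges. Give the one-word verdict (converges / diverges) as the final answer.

Let f(x) = x^(-8/5). Then f is positive, continuous, and decreasing on [3, infinity), so the integral test applies.
Compute the improper integral int_{3}^infinity f(x) dx:
  antiderivative F(x) = -5/(3*x^(3/5)).
  As x -> infinity, F(x) -> 0 (since p = 8/5 > 1).
  So int = F(infinity) - F(3) = 0 - (-5*3^(2/5)/9) = 5*3^(2/5)/9.
  Finite, so by the integral test, the series converges.

converges


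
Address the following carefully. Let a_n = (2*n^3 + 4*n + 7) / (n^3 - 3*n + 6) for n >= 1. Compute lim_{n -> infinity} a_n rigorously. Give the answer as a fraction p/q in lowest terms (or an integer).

Divide numerator and denominator by n^3, the highest power:
numerator / n^3 = 2 + 4/n^2 + 7/n^3
denominator / n^3 = 1 - 3/n^2 + 6/n^3
As n -> infinity, all terms of the form c/n^k (k >= 1) tend to 0.
So numerator / n^3 -> 2 and denominator / n^3 -> 1.
Therefore lim a_n = 2.

2


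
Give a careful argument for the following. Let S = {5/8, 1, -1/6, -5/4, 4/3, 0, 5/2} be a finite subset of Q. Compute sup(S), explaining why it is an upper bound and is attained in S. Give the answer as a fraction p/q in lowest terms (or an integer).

S is finite, so sup(S) = max(S).
Sorted decreasing:
5/2, 4/3, 1, 5/8, 0, -1/6, -5/4
The extremum is 5/2.
For every x in S, x <= 5/2. And 5/2 is in S, so it is attained.
Therefore sup(S) = 5/2.

5/2


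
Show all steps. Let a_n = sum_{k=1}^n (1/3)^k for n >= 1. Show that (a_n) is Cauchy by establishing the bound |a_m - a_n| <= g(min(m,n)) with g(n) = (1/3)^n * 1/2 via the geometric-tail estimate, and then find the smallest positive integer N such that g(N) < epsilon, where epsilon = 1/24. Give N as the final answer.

For m > n >= 1: |a_m - a_n| = sum_{k=n+1}^m (1/3)^k < sum_{k=n+1}^infinity (1/3)^k = (1/3)^(n+1) / (1 - 1/3) = (1/3)^n * (1/3) * (3/2) = (1/3)^n * 1/2.
So g(n) = (1/3)^n / 2. Since g(n) -> 0, (a_n) is Cauchy.
Now solve g(N) < 1/24: (1/3)^N / 2 < 1/24 <=> 3^N > 1 / (2 * 1/24) = 12.
Check powers of 3: 3^2 = 9 <= 12, 3^3 = 27 > 12.
So the smallest such N is 3. Check: g(3) = 1/(2 * 27) = 1/54 < 1/24.

3


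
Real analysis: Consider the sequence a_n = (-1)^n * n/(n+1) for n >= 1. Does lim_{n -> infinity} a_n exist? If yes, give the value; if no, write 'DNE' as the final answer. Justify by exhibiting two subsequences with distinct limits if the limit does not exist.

Examine the behaviour of a_n along subsequences.
a_{2k} = 2k/(2k+1) -> 1. a_{2k+1} = -(2k+1)/(2k+2) -> -1.
Since these two subsequential limits are 1 and -1, distinct, the full sequence cannot converge (a convergent sequence has all subsequences tending to the same limit). So lim a_n does not exist.

DNE


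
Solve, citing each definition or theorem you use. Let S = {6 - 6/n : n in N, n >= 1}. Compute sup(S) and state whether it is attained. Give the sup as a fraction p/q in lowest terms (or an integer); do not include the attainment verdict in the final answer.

Analysis:
- Values: 0, 3, 4, 9/2, ... strictly increasing.
- Minimum is 0 (n=1); inf = 0 (attained).
- 6 - 6/n -> 6 from below; sup = 6, not attained.
Conclusion: sup(S) = 6, not attained in S.

6


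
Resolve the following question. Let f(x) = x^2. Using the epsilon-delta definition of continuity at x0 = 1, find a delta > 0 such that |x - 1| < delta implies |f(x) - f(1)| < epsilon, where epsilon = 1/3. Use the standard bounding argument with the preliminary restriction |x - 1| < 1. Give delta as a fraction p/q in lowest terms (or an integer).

Factor: |x^2 - (1)^2| = |x - 1| * |x + 1|.
Impose |x - 1| < 1 first. Then |x + 1| = |(x - 1) + 2*(1)| <= |x - 1| + 2*|1| < 1 + 2 = 3.
So |x^2 - (1)^2| < delta * 3.
We need delta * 3 <= 1/3, i.e. delta <= 1/3/3 = 1/9.
Since 1/9 < 1, this is tighter than 1; take delta = 1/9.
So delta = 1/9 works.

1/9


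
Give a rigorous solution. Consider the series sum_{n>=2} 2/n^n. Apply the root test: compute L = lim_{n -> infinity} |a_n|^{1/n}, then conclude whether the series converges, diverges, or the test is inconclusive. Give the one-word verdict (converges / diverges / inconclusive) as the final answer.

Let a_n denote the general term. Form |a_n|^(1/n) and simplify:
|a_n|^(1/n) = 2^(1/n)/n
Take the limit as n -> infinity: L = 0.
Since L = 0 < 1, the root test implies convergence.

converges


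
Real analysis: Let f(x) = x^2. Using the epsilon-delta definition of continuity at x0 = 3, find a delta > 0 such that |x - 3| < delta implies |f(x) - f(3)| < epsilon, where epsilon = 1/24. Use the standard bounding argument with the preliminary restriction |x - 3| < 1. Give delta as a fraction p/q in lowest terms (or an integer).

Factor: |x^2 - (3)^2| = |x - 3| * |x + 3|.
Impose |x - 3| < 1 first. Then |x + 3| = |(x - 3) + 2*(3)| <= |x - 3| + 2*|3| < 1 + 6 = 7.
So |x^2 - (3)^2| < delta * 7.
We need delta * 7 <= 1/24, i.e. delta <= 1/24/7 = 1/168.
Since 1/168 < 1, this is tighter than 1; take delta = 1/168.
So delta = 1/168 works.

1/168


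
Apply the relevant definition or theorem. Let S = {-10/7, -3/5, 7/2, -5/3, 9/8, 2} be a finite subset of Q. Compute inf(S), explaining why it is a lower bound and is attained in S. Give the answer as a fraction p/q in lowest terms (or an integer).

S is finite, so inf(S) = min(S).
Sorted increasing:
-5/3, -10/7, -3/5, 9/8, 2, 7/2
The extremum is -5/3.
For every x in S, x >= -5/3. And -5/3 is in S, so it is attained.
Therefore inf(S) = -5/3.

-5/3


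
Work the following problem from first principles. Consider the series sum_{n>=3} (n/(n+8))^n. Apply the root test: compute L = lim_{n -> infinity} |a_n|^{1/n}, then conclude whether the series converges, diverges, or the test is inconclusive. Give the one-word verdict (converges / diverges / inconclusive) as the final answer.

Let a_n denote the general term. Form |a_n|^(1/n) and simplify:
|a_n|^(1/n) = n/(n + 8)
Take the limit as n -> infinity: L = 1.
Since L = 1, the root test is inconclusive. (In fact a_n = (n/(n+8))^n -> e^(-8) != 0, so the nth-term test shows divergence; but the root test itself gives no conclusion.)

inconclusive


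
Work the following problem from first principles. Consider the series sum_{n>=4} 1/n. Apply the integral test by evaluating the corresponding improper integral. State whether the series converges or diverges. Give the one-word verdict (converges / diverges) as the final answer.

Let f(x) = 1/x. Then f is positive, continuous, and decreasing on [4, infinity), so the integral test applies.
Compute the improper integral int_{4}^infinity f(x) dx:
  antiderivative F(x) = log(x).
  As x -> infinity, log(x) -> infinity.
  So int = infinity - log(4) = infinity. By the integral test, the series diverges.

diverges


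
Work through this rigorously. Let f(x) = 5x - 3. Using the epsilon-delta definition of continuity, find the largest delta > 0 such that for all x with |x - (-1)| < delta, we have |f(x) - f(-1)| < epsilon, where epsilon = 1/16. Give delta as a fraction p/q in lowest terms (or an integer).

We compute f(-1) = 5*(-1) - 3 = -8.
|f(x) - f(-1)| = |5x - 3 - (-8)| = |5(x - (-1))| = 5|x - (-1)|.
We need 5|x - (-1)| < 1/16, i.e. |x - (-1)| < 1/16 / 5 = 1/80.
So any delta <= 1/80 works. Conversely, if delta > 1/80, then x = -1 + 1/80 satisfies |x - (-1)| = 1/80 < delta but |f(x) - f(-1)| = 5 * 1/80 = 1/16, which is not < 1/16; so no larger delta works.
Hence the largest such delta is 1/80.

1/80


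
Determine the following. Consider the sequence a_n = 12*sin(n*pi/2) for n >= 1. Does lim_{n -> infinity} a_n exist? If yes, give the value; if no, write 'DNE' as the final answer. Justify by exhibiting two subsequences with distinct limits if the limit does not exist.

Examine the behaviour of a_n along subsequences.
a_{4k+1} = 12*sin(pi/2 + 2k*pi) = 12 -> 12. a_{4k+3} = 12*sin(3pi/2 + 2k*pi) = -12 -> -12.
Since these two subsequential limits are 12 and -12, distinct, the full sequence cannot converge (a convergent sequence has all subsequences tending to the same limit). So lim a_n does not exist.

DNE


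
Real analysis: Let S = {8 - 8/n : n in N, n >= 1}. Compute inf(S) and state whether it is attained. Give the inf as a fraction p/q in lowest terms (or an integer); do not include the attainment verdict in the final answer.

Analysis:
- Values: 0, 4, 16/3, 6, ... strictly increasing.
- Minimum is 0 (n=1); inf = 0 (attained).
- 8 - 8/n -> 8 from below; sup = 8, not attained.
Conclusion: inf(S) = 0, attained in S.

0


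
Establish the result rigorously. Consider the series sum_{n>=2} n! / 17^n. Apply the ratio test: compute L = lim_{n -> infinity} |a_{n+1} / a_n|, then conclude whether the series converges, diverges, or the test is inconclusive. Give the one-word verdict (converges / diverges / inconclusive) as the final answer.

Let a_n denote the general term. Form the ratio a_{n+1}/a_n and simplify:
a_{n+1}/a_n = n/17 + 1/17
Take the limit as n -> infinity: L = infinity.
Since L = infinity > 1 (or L = infinity), the ratio test implies the series diverges.

diverges


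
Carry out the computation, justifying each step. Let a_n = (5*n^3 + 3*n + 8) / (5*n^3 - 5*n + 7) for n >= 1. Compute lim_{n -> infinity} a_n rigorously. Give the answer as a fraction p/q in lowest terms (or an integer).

Divide numerator and denominator by n^3, the highest power:
numerator / n^3 = 5 + 3/n^2 + 8/n^3
denominator / n^3 = 5 - 5/n^2 + 7/n^3
As n -> infinity, all terms of the form c/n^k (k >= 1) tend to 0.
So numerator / n^3 -> 5 and denominator / n^3 -> 5.
Therefore lim a_n = 1.

1


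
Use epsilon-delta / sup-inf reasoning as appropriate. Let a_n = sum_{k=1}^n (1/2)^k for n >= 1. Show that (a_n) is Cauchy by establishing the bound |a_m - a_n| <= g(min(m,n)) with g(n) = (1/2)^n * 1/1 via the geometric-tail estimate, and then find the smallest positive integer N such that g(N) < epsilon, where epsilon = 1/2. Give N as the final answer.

For m > n >= 1: |a_m - a_n| = sum_{k=n+1}^m (1/2)^k < sum_{k=n+1}^infinity (1/2)^k = (1/2)^(n+1) / (1 - 1/2) = (1/2)^n * (1/2) * (2/1) = (1/2)^n * 1/1.
So g(n) = (1/2)^n / 1. Since g(n) -> 0, (a_n) is Cauchy.
Now solve g(N) < 1/2: (1/2)^N / 1 < 1/2 <=> 2^N > 1 / (1 * 1/2) = 2.
Check powers of 2: 2^1 = 2 <= 2, 2^2 = 4 > 2.
So the smallest such N is 2. Check: g(2) = 1/(1 * 4) = 1/4 < 1/2.

2


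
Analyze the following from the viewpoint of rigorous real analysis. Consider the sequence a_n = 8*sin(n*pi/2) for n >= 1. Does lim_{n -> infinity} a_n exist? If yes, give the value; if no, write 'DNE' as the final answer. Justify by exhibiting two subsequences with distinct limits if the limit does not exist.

Examine the behaviour of a_n along subsequences.
a_{4k+1} = 8*sin(pi/2 + 2k*pi) = 8 -> 8. a_{4k+3} = 8*sin(3pi/2 + 2k*pi) = -8 -> -8.
Since these two subsequential limits are 8 and -8, distinct, the full sequence cannot converge (a convergent sequence has all subsequences tending to the same limit). So lim a_n does not exist.

DNE


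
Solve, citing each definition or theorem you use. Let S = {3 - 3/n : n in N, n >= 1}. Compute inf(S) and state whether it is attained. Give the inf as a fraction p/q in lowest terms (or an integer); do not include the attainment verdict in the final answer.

Analysis:
- Values: 0, 3/2, 2, 9/4, ... strictly increasing.
- Minimum is 0 (n=1); inf = 0 (attained).
- 3 - 3/n -> 3 from below; sup = 3, not attained.
Conclusion: inf(S) = 0, attained in S.

0


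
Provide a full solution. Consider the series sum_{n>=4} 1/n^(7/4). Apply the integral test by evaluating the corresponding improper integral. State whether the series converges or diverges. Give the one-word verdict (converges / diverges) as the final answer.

Let f(x) = x^(-7/4). Then f is positive, continuous, and decreasing on [4, infinity), so the integral test applies.
Compute the improper integral int_{4}^infinity f(x) dx:
  antiderivative F(x) = -4/(3*x^(3/4)).
  As x -> infinity, F(x) -> 0 (since p = 7/4 > 1).
  So int = F(infinity) - F(4) = 0 - (-sqrt(2)/3) = sqrt(2)/3.
  Finite, so by the integral test, the series converges.

converges


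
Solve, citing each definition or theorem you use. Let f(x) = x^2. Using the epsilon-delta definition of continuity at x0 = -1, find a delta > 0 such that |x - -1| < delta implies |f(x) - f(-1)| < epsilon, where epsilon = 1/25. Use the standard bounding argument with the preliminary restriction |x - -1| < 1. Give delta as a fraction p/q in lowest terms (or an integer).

Factor: |x^2 - (-1)^2| = |x - -1| * |x + -1|.
Impose |x - -1| < 1 first. Then |x + -1| = |(x - -1) + 2*(-1)| <= |x - -1| + 2*|-1| < 1 + 2 = 3.
So |x^2 - (-1)^2| < delta * 3.
We need delta * 3 <= 1/25, i.e. delta <= 1/25/3 = 1/75.
Since 1/75 < 1, this is tighter than 1; take delta = 1/75.
So delta = 1/75 works.

1/75


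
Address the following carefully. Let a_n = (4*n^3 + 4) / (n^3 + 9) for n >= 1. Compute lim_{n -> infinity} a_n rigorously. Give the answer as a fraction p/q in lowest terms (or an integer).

Divide numerator and denominator by n^3, the highest power:
numerator / n^3 = 4 + 4/n^3
denominator / n^3 = 1 + 9/n^3
As n -> infinity, all terms of the form c/n^k (k >= 1) tend to 0.
So numerator / n^3 -> 4 and denominator / n^3 -> 1.
Therefore lim a_n = 4.

4


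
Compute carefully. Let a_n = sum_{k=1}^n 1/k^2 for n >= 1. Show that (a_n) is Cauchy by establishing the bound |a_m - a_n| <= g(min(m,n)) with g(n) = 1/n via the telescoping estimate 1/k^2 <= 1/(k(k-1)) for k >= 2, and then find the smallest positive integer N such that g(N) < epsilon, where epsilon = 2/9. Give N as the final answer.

For m > n >= 1: |a_m - a_n| = sum_{k=n+1}^m 1/k^2.
Use 1/k^2 <= 1/(k(k-1)) = 1/(k-1) - 1/k for k >= 2:
sum_{k=n+1}^m 1/k^2 <= sum_{k=n+1}^m (1/(k-1) - 1/k) = 1/n - 1/m <= 1/n.
By symmetry the same bound holds with n,m swapped, so |a_m - a_n| <= 1/min(m,n) = g(min(m,n)). Since g(n) -> 0, (a_n) is Cauchy.
Now solve g(N) < 2/9: 1/N < 2/9 <=> N > 1/(2/9) = 9/2.
The smallest integer strictly greater than 9/2 is N = 5.
Check: g(5) = 1/5 < 2/9; g(4) = 1/4 >= 2/9. So N = 5.

5


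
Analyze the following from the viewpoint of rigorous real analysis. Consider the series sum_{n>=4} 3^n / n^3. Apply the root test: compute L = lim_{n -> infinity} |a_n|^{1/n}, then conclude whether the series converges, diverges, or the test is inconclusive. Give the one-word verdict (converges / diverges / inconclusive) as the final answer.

Let a_n denote the general term. Form |a_n|^(1/n) and simplify:
|a_n|^(1/n) = 3/n^(3/n)
Take the limit as n -> infinity: L = 3.
Since L = 3 > 1, the root test implies divergence.

diverges


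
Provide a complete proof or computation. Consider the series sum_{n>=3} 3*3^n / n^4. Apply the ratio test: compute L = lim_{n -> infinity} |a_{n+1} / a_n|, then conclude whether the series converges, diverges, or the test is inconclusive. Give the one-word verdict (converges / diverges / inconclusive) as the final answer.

Let a_n denote the general term. Form the ratio a_{n+1}/a_n and simplify:
a_{n+1}/a_n = 3*n^4/(n + 1)^4
Take the limit as n -> infinity: L = 3.
Since L = 3 > 1 (or L = infinity), the ratio test implies the series diverges.

diverges


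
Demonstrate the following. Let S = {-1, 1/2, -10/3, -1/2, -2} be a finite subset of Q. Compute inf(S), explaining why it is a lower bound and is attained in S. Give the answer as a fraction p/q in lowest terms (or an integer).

S is finite, so inf(S) = min(S).
Sorted increasing:
-10/3, -2, -1, -1/2, 1/2
The extremum is -10/3.
For every x in S, x >= -10/3. And -10/3 is in S, so it is attained.
Therefore inf(S) = -10/3.

-10/3


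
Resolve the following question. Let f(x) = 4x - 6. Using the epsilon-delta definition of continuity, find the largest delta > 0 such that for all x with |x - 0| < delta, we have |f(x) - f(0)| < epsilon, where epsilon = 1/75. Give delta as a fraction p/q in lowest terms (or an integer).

We compute f(0) = 4*(0) - 6 = -6.
|f(x) - f(0)| = |4x - 6 - (-6)| = |4(x - 0)| = 4|x - 0|.
We need 4|x - 0| < 1/75, i.e. |x - 0| < 1/75 / 4 = 1/300.
So any delta <= 1/300 works. Conversely, if delta > 1/300, then x = 0 + 1/300 satisfies |x - 0| = 1/300 < delta but |f(x) - f(0)| = 4 * 1/300 = 1/75, which is not < 1/75; so no larger delta works.
Hence the largest such delta is 1/300.

1/300


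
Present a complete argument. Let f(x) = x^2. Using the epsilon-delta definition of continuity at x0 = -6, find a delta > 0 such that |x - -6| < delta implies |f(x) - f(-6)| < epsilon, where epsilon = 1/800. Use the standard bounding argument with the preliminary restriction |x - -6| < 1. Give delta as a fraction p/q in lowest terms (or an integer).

Factor: |x^2 - (-6)^2| = |x - -6| * |x + -6|.
Impose |x - -6| < 1 first. Then |x + -6| = |(x - -6) + 2*(-6)| <= |x - -6| + 2*|-6| < 1 + 12 = 13.
So |x^2 - (-6)^2| < delta * 13.
We need delta * 13 <= 1/800, i.e. delta <= 1/800/13 = 1/10400.
Since 1/10400 < 1, this is tighter than 1; take delta = 1/10400.
So delta = 1/10400 works.

1/10400


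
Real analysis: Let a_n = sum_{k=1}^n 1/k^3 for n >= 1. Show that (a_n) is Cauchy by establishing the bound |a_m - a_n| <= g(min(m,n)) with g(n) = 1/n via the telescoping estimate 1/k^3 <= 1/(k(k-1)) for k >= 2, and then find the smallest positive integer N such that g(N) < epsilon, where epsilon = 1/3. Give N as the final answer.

For m > n >= 1: |a_m - a_n| = sum_{k=n+1}^m 1/k^3.
Use 1/k^3 <= 1/(k(k-1)) = 1/(k-1) - 1/k for k >= 2 (which holds since k^3 >= k^2 >= k(k-1) for k >= 2):
sum_{k=n+1}^m 1/k^3 <= sum_{k=n+1}^m (1/(k-1) - 1/k) = 1/n - 1/m <= 1/n.
By symmetry the same bound holds with n,m swapped, so |a_m - a_n| <= 1/min(m,n) = g(min(m,n)). Since g(n) -> 0, (a_n) is Cauchy.
Now solve g(N) < 1/3: 1/N < 1/3 <=> N > 1/(1/3) = 3.
The smallest integer strictly greater than 3 is N = 4.
Check: g(4) = 1/4 < 1/3; g(3) = 1/3 >= 1/3. So N = 4.

4


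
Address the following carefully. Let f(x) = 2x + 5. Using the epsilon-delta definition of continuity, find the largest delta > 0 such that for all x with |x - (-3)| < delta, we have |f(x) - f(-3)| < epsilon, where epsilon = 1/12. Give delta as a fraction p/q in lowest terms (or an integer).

We compute f(-3) = 2*(-3) + 5 = -1.
|f(x) - f(-3)| = |2x + 5 - (-1)| = |2(x - (-3))| = 2|x - (-3)|.
We need 2|x - (-3)| < 1/12, i.e. |x - (-3)| < 1/12 / 2 = 1/24.
So any delta <= 1/24 works. Conversely, if delta > 1/24, then x = -3 + 1/24 satisfies |x - (-3)| = 1/24 < delta but |f(x) - f(-3)| = 2 * 1/24 = 1/12, which is not < 1/12; so no larger delta works.
Hence the largest such delta is 1/24.

1/24


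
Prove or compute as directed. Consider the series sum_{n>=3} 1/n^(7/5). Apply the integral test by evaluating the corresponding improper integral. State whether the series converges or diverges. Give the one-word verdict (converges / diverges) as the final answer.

Let f(x) = x^(-7/5). Then f is positive, continuous, and decreasing on [3, infinity), so the integral test applies.
Compute the improper integral int_{3}^infinity f(x) dx:
  antiderivative F(x) = -5/(2*x^(2/5)).
  As x -> infinity, F(x) -> 0 (since p = 7/5 > 1).
  So int = F(infinity) - F(3) = 0 - (-5*3^(3/5)/6) = 5*3^(3/5)/6.
  Finite, so by the integral test, the series converges.

converges


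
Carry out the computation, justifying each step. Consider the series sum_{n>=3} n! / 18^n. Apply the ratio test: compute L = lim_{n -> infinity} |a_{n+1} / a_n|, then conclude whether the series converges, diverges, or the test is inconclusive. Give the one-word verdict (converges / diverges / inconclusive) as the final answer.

Let a_n denote the general term. Form the ratio a_{n+1}/a_n and simplify:
a_{n+1}/a_n = n/18 + 1/18
Take the limit as n -> infinity: L = infinity.
Since L = infinity > 1 (or L = infinity), the ratio test implies the series diverges.

diverges
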